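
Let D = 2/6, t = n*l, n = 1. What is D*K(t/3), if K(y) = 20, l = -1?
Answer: 20/3 ≈ 6.6667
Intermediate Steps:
t = -1 (t = 1*(-1) = -1)
D = ⅓ (D = 2*(⅙) = ⅓ ≈ 0.33333)
D*K(t/3) = (⅓)*20 = 20/3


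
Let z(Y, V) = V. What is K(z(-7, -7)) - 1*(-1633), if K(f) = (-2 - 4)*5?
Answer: 1603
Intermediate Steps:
K(f) = -30 (K(f) = -6*5 = -30)
K(z(-7, -7)) - 1*(-1633) = -30 - 1*(-1633) = -30 + 1633 = 1603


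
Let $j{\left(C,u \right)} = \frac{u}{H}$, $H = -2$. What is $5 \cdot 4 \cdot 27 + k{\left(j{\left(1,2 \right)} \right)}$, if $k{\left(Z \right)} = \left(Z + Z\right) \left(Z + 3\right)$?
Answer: $536$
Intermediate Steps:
$j{\left(C,u \right)} = - \frac{u}{2}$ ($j{\left(C,u \right)} = \frac{u}{-2} = u \left(- \frac{1}{2}\right) = - \frac{u}{2}$)
$k{\left(Z \right)} = 2 Z \left(3 + Z\right)$
$5 \cdot 4 \cdot 27 + k{\left(j{\left(1,2 \right)} \right)} = 5 \cdot 4 \cdot 27 + 2 \left(\left(- \frac{1}{2}\right) 2\right) \left(3 - 1\right) = 20 \cdot 27 + 2 \left(-1\right) \left(3 - 1\right) = 540 + 2 \left(-1\right) 2 = 540 - 4 = 536$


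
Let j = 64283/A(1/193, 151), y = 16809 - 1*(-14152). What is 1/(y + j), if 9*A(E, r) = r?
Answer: 151/5253658 ≈ 2.8742e-5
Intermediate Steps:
A(E, r) = r/9
y = 30961 (y = 16809 + 14152 = 30961)
j = 578547/151 (j = 64283/(((1/9)*151)) = 64283/(151/9) = 64283*(9/151) = 578547/151 ≈ 3831.4)
1/(y + j) = 1/(30961 + 578547/151) = 1/(5253658/151) = 151/5253658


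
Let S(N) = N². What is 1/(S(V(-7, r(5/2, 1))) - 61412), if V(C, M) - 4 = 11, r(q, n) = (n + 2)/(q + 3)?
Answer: -1/61187 ≈ -1.6343e-5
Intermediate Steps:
r(q, n) = (2 + n)/(3 + q)
V(C, M) = 15 (V(C, M) = 4 + 11 = 15)
1/(S(V(-7, r(5/2, 1))) - 61412) = 1/(15² - 61412) = 1/(225 - 61412) = 1/(-61187) = -1/61187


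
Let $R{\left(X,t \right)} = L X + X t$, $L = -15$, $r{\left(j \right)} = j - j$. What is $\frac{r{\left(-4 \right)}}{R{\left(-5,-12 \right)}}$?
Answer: $0$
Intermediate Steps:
$r{\left(j \right)} = 0$
$R{\left(X,t \right)} = - 15 X + X t$
$\frac{r{\left(-4 \right)}}{R{\left(-5,-12 \right)}} = \frac{0}{\left(-5\right) \left(-15 - 12\right)} = \frac{0}{\left(-5\right) \left(-27\right)} = \frac{0}{135} = 0 \cdot \frac{1}{135} = 0$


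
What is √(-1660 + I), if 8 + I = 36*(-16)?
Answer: 2*I*√561 ≈ 47.371*I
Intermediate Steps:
I = -584 (I = -8 + 36*(-16) = -8 - 576 = -584)
√(-1660 + I) = √(-1660 - 584) = √(-2244) = 2*I*√561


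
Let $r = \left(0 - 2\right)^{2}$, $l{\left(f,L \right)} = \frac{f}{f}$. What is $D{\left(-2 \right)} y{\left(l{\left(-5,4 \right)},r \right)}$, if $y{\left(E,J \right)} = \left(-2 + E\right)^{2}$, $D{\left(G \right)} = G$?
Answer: $-2$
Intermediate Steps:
$l{\left(f,L \right)} = 1$
$r = 4$ ($r = \left(-2\right)^{2} = 4$)
$D{\left(-2 \right)} y{\left(l{\left(-5,4 \right)},r \right)} = - 2 \left(-2 + 1\right)^{2} = - 2 \left(-1\right)^{2} = \left(-2\right) 1 = -2$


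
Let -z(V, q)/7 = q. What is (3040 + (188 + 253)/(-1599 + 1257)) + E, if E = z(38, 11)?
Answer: 112545/38 ≈ 2961.7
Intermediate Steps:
z(V, q) = -7*q
E = -77 (E = -7*11 = -77)
(3040 + (188 + 253)/(-1599 + 1257)) + E = (3040 + (188 + 253)/(-1599 + 1257)) - 77 = (3040 + 441/(-342)) - 77 = (3040 + 441*(-1/342)) - 77 = (3040 - 49/38) - 77 = 115471/38 - 77 = 112545/38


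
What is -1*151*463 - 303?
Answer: -70216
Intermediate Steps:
-1*151*463 - 303 = -151*463 - 303 = -69913 - 303 = -70216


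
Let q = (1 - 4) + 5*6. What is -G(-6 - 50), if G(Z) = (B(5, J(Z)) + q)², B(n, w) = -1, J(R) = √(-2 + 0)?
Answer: -676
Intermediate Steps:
J(R) = I*√2 (J(R) = √(-2) = I*√2)
q = 27 (q = -3 + 30 = 27)
G(Z) = 676 (G(Z) = (-1 + 27)² = 26² = 676)
-G(-6 - 50) = -1*676 = -676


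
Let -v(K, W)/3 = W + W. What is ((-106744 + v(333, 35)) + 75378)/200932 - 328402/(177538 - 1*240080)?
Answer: 8001455559/1570836143 ≈ 5.0938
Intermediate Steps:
v(K, W) = -6*W (v(K, W) = -3*(W + W) = -6*W)
((-106744 + v(333, 35)) + 75378)/200932 - 328402/(177538 - 1*240080) = ((-106744 - 6*35) + 75378)/200932 - 328402/(177538 - 1*240080) = ((-106744 - 210) + 75378)*(1/200932) - 328402/(177538 - 240080) = (-106954 + 75378)*(1/200932) - 328402/(-62542) = -31576*1/200932 - 328402*(-1/62542) = -7894/50233 + 164201/31271 = 8001455559/1570836143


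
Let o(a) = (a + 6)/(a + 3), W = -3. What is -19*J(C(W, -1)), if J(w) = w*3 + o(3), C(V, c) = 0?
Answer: -57/2 ≈ -28.500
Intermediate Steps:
o(a) = (6 + a)/(3 + a)
J(w) = 3/2 + 3*w (J(w) = w*3 + (6 + 3)/(3 + 3) = 3*w + 9/6 = 3*w + (⅙)*9 = 3*w + 3/2 = 3/2 + 3*w)
-19*J(C(W, -1)) = -19*(3/2 + 3*0) = -19*(3/2 + 0) = -19*3/2 = -57/2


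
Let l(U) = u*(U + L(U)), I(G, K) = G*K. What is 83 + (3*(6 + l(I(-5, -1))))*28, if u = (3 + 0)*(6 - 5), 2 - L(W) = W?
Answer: 1091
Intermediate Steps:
L(W) = 2 - W
u = 3 (u = 3*1 = 3)
l(U) = 6 (l(U) = 3*(U + (2 - U)) = 3*2 = 6)
83 + (3*(6 + l(I(-5, -1))))*28 = 83 + (3*(6 + 6))*28 = 83 + (3*12)*28 = 83 + 36*28 = 83 + 1008 = 1091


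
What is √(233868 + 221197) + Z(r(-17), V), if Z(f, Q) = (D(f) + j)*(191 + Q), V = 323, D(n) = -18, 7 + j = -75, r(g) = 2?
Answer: -51400 + √455065 ≈ -50725.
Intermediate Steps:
j = -82 (j = -7 - 75 = -82)
Z(f, Q) = -19100 - 100*Q (Z(f, Q) = (-18 - 82)*(191 + Q) = -100*(191 + Q) = -19100 - 100*Q)
√(233868 + 221197) + Z(r(-17), V) = √(233868 + 221197) + (-19100 - 100*323) = √455065 + (-19100 - 32300) = √455065 - 51400 = -51400 + √455065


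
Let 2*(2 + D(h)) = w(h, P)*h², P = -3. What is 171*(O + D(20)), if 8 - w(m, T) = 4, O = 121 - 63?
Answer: 146376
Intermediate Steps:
O = 58
w(m, T) = 4 (w(m, T) = 8 - 1*4 = 8 - 4 = 4)
D(h) = -2 + 2*h² (D(h) = -2 + (4*h²)/2 = -2 + 2*h²)
171*(O + D(20)) = 171*(58 + (-2 + 2*20²)) = 171*(58 + (-2 + 2*400)) = 171*(58 + (-2 + 800)) = 171*(58 + 798) = 171*856 = 146376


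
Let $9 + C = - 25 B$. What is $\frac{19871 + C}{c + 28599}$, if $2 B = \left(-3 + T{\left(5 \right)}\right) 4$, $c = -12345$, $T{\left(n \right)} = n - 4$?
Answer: $\frac{1109}{903} \approx 1.2281$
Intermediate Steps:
$T{\left(n \right)} = -4 + n$ ($T{\left(n \right)} = n - 4 = -4 + n$)
$B = -4$ ($B = \frac{\left(-3 + \left(-4 + 5\right)\right) 4}{2} = \frac{\left(-3 + 1\right) 4}{2} = \frac{\left(-2\right) 4}{2} = \frac{1}{2} \left(-8\right) = -4$)
$C = 91$ ($C = -9 - -100 = -9 + 100 = 91$)
$\frac{19871 + C}{c + 28599} = \frac{19871 + 91}{-12345 + 28599} = \frac{19962}{16254} = 19962 \cdot \frac{1}{16254} = \frac{1109}{903}$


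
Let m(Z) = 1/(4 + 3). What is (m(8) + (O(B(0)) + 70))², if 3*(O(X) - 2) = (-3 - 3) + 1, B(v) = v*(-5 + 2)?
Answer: 2190400/441 ≈ 4966.9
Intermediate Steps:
B(v) = -3*v (B(v) = v*(-3) = -3*v)
O(X) = ⅓ (O(X) = 2 + ((-3 - 3) + 1)/3 = 2 + (-6 + 1)/3 = 2 + (⅓)*(-5) = 2 - 5/3 = ⅓)
m(Z) = ⅐ (m(Z) = 1/7 = ⅐)
(m(8) + (O(B(0)) + 70))² = (⅐ + (⅓ + 70))² = (⅐ + 211/3)² = (1480/21)² = 2190400/441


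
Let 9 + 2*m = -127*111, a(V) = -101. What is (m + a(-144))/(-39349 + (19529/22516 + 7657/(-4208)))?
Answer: 169455596128/932075709113 ≈ 0.18180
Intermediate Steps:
m = -7053 (m = -9/2 + (-127*111)/2 = -9/2 + (½)*(-14097) = -9/2 - 14097/2 = -7053)
(m + a(-144))/(-39349 + (19529/22516 + 7657/(-4208))) = (-7053 - 101)/(-39349 + (19529/22516 + 7657/(-4208))) = -7154/(-39349 + (19529*(1/22516) + 7657*(-1/4208))) = -7154/(-39349 + (19529/22516 - 7657/4208)) = -7154/(-39349 - 22556745/23686832) = -7154/(-932075709113/23686832) = -7154*(-23686832/932075709113) = 169455596128/932075709113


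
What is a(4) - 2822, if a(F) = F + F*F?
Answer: -2802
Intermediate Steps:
a(F) = F + F²
a(4) - 2822 = 4*(1 + 4) - 2822 = 4*5 - 2822 = 20 - 2822 = -2802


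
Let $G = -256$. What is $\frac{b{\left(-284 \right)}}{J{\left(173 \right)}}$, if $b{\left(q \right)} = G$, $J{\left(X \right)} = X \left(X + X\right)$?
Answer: $- \frac{128}{29929} \approx -0.0042768$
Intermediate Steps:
$J{\left(X \right)} = 2 X^{2}$ ($J{\left(X \right)} = X 2 X = 2 X^{2}$)
$b{\left(q \right)} = -256$
$\frac{b{\left(-284 \right)}}{J{\left(173 \right)}} = - \frac{256}{2 \cdot 173^{2}} = - \frac{256}{2 \cdot 29929} = - \frac{256}{59858} = \left(-256\right) \frac{1}{59858} = - \frac{128}{29929}$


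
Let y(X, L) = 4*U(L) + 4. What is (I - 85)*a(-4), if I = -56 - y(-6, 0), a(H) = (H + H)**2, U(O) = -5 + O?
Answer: -8000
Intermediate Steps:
a(H) = 4*H**2 (a(H) = (2*H)**2 = 4*H**2)
y(X, L) = -16 + 4*L (y(X, L) = 4*(-5 + L) + 4 = (-20 + 4*L) + 4 = -16 + 4*L)
I = -40 (I = -56 - (-16 + 4*0) = -56 - (-16 + 0) = -56 - 1*(-16) = -56 + 16 = -40)
(I - 85)*a(-4) = (-40 - 85)*(4*(-4)**2) = -500*16 = -125*64 = -8000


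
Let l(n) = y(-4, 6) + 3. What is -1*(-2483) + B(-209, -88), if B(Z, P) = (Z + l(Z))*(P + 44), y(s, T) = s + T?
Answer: 11459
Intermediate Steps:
y(s, T) = T + s
l(n) = 5 (l(n) = (6 - 4) + 3 = 2 + 3 = 5)
B(Z, P) = (5 + Z)*(44 + P) (B(Z, P) = (Z + 5)*(P + 44) = (5 + Z)*(44 + P))
-1*(-2483) + B(-209, -88) = -1*(-2483) + (220 + 5*(-88) + 44*(-209) - 88*(-209)) = 2483 + (220 - 440 - 9196 + 18392) = 2483 + 8976 = 11459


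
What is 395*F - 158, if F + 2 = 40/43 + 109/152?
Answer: -1943163/6536 ≈ -297.30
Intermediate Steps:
F = -2305/6536 (F = -2 + (40/43 + 109/152) = -2 + 10767/6536 = -2305/6536 ≈ -0.35266)
395*F - 158 = 395*(-2305/6536) - 158 = -910475/6536 - 158 = -1943163/6536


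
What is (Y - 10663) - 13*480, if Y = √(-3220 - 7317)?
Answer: -16903 + I*√10537 ≈ -16903.0 + 102.65*I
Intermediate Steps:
Y = I*√10537 (Y = √(-10537) = I*√10537 ≈ 102.65*I)
(Y - 10663) - 13*480 = (I*√10537 - 10663) - 13*480 = (-10663 + I*√10537) - 6240 = -16903 + I*√10537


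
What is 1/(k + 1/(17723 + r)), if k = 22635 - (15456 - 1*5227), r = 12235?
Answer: 29958/371658949 ≈ 8.0606e-5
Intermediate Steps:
k = 12406 (k = 22635 - (15456 - 5227) = 22635 - 1*10229 = 22635 - 10229 = 12406)
1/(k + 1/(17723 + r)) = 1/(12406 + 1/(17723 + 12235)) = 1/(12406 + 1/29958) = 1/(371658949/29958) = 29958/371658949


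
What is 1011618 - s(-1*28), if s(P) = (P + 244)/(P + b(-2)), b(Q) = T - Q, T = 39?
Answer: 13150818/13 ≈ 1.0116e+6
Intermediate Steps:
b(Q) = 39 - Q
s(P) = (244 + P)/(41 + P) (s(P) = (P + 244)/(P + (39 - 1*(-2))) = (244 + P)/(P + (39 + 2)) = (244 + P)/(P + 41) = (244 + P)/(41 + P))
1011618 - s(-1*28) = 1011618 - (244 - 1*28)/(41 - 1*28) = 1011618 - (244 - 28)/(41 - 28) = 1011618 - 216/13 = 13150818/13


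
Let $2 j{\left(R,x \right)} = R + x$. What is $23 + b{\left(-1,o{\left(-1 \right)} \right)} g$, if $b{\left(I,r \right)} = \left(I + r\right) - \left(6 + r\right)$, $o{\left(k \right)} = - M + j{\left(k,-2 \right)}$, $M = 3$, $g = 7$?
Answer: $-26$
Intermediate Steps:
$j{\left(R,x \right)} = \frac{R}{2} + \frac{x}{2}$ ($j{\left(R,x \right)} = \frac{R + x}{2} = \frac{R}{2} + \frac{x}{2}$)
$o{\left(k \right)} = -4 + \frac{k}{2}$ ($o{\left(k \right)} = \left(-1\right) 3 + \left(\frac{k}{2} + \frac{1}{2} \left(-2\right)\right) = -3 + \left(\frac{k}{2} - 1\right) = -3 + \left(-1 + \frac{k}{2}\right) = -4 + \frac{k}{2}$)
$b{\left(I,r \right)} = -6 + I$
$23 + b{\left(-1,o{\left(-1 \right)} \right)} g = 23 + \left(-6 - 1\right) 7 = 23 - 49 = -26$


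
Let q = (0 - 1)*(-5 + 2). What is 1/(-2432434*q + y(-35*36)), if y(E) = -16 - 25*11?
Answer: -1/7297593 ≈ -1.3703e-7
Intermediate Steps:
q = 3 (q = -1*(-3) = 3)
y(E) = -291 (y(E) = -16 - 275 = -291)
1/(-2432434*q + y(-35*36)) = 1/(-2432434*3 - 291) = 1/(-7297302 - 291) = 1/(-7297593) = -1/7297593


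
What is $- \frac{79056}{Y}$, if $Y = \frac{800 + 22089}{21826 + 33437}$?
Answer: $- \frac{4368871728}{22889} \approx -1.9087 \cdot 10^{5}$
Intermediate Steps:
$Y = \frac{22889}{55263} \approx 0.41418$
$- \frac{79056}{Y} = - \frac{79056}{\frac{22889}{55263}} = \left(-79056\right) \frac{55263}{22889} = - \frac{4368871728}{22889}$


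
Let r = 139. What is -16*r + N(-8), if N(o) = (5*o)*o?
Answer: -1904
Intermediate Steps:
N(o) = 5*o**2
-16*r + N(-8) = -16*139 + 5*(-8)**2 = -2224 + 5*64 = -2224 + 320 = -1904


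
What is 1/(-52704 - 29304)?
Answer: -1/82008 ≈ -1.2194e-5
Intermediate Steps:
1/(-52704 - 29304) = 1/(-82008) = -1/82008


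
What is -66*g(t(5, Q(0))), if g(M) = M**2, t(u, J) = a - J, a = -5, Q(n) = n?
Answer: -1650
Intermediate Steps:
t(u, J) = -5 - J
-66*g(t(5, Q(0))) = -66*(-5 - 1*0)**2 = -66*(-5 + 0)**2 = -66*(-5)**2 = -66*25 = -1650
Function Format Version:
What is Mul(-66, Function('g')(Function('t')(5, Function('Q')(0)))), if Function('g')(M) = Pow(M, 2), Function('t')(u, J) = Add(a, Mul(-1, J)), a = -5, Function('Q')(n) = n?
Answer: -1650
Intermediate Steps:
Function('t')(u, J) = Add(-5, Mul(-1, J))
Mul(-66, Function('g')(Function('t')(5, Function('Q')(0)))) = Mul(-66, Pow(Add(-5, Mul(-1, 0)), 2)) = Mul(-66, Pow(Add(-5, 0), 2)) = Mul(-66, Pow(-5, 2)) = Mul(-66, 25) = -1650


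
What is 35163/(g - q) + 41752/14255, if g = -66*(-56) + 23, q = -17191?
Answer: 91618859/19871470 ≈ 4.6106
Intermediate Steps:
g = 3719 (g = 3696 + 23 = 3719)
35163/(g - q) + 41752/14255 = 35163/(3719 - 1*(-17191)) + 41752/14255 = 35163/(3719 + 17191) + 41752*(1/14255) = 35163/20910 + 41752/14255 = 35163*(1/20910) + 41752/14255 = 11721/6970 + 41752/14255 = 91618859/19871470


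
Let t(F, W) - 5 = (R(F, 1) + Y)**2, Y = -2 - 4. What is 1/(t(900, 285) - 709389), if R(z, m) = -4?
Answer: -1/709284 ≈ -1.4099e-6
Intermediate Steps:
Y = -6
t(F, W) = 105 (t(F, W) = 5 + (-4 - 6)**2 = 5 + (-10)**2 = 5 + 100 = 105)
1/(t(900, 285) - 709389) = 1/(105 - 709389) = 1/(-709284) = -1/709284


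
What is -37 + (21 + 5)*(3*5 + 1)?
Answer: 379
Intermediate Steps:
-37 + (21 + 5)*(3*5 + 1) = -37 + 26*(15 + 1) = -37 + 26*16 = -37 + 416 = 379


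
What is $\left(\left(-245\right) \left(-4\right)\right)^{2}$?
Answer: $960400$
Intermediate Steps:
$\left(\left(-245\right) \left(-4\right)\right)^{2} = 980^{2} = 960400$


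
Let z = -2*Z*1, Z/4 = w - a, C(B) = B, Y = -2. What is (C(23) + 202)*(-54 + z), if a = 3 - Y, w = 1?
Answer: -4950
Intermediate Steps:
a = 5 (a = 3 - 1*(-2) = 3 + 2 = 5)
Z = -16 (Z = 4*(1 - 1*5) = 4*(1 - 5) = 4*(-4) = -16)
z = 32 (z = -2*(-16)*1 = 32*1 = 32)
(C(23) + 202)*(-54 + z) = (23 + 202)*(-54 + 32) = 225*(-22) = -4950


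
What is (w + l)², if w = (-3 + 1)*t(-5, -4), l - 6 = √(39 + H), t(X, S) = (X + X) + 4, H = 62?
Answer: (18 + √101)² ≈ 786.80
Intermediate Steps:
t(X, S) = 4 + 2*X (t(X, S) = 2*X + 4 = 4 + 2*X)
l = 6 + √101 (l = 6 + √(39 + 62) = 6 + √101 ≈ 16.050)
w = 12 (w = (-3 + 1)*(4 + 2*(-5)) = -2*(4 - 10) = -2*(-6) = 12)
(w + l)² = (12 + (6 + √101))² = (18 + √101)²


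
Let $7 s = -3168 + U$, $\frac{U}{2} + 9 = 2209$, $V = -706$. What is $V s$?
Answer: $-124256$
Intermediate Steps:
$U = 4400$ ($U = -18 + 2 \cdot 2209 = -18 + 4418 = 4400$)
$s = 176$ ($s = \frac{-3168 + 4400}{7} = \frac{1}{7} \cdot 1232 = 176$)
$V s = \left(-706\right) 176 = -124256$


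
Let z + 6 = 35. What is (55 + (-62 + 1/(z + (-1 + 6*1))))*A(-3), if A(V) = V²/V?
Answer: 711/34 ≈ 20.912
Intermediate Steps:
z = 29 (z = -6 + 35 = 29)
A(V) = V
(55 + (-62 + 1/(z + (-1 + 6*1))))*A(-3) = (55 + (-62 + 1/(29 + (-1 + 6*1))))*(-3) = (55 + (-62 + 1/(29 + (-1 + 6))))*(-3) = (55 + (-62 + 1/(29 + 5)))*(-3) = (55 + (-62 + 1/34))*(-3) = (55 - 2107/34)*(-3) = -237/34*(-3) = 711/34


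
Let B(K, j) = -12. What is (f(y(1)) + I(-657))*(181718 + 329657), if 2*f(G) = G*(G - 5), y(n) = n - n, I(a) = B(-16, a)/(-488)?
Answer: 1534125/122 ≈ 12575.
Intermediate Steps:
I(a) = 3/122 (I(a) = -12/(-488) = -12*(-1/488) = 3/122)
y(n) = 0
f(G) = G*(-5 + G)/2 (f(G) = (G*(G - 5))/2 = (G*(-5 + G))/2 = G*(-5 + G)/2)
(f(y(1)) + I(-657))*(181718 + 329657) = ((½)*0*(-5 + 0) + 3/122)*(181718 + 329657) = ((½)*0*(-5) + 3/122)*511375 = (0 + 3/122)*511375 = (3/122)*511375 = 1534125/122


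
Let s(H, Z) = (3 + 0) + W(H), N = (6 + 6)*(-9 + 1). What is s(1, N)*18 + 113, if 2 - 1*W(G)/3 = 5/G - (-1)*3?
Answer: -157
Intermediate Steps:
N = -96 (N = 12*(-8) = -96)
W(G) = -3 - 15/G (W(G) = 6 - 3*(5/G - (-1)*3) = 6 - 3*(5/G - 1*(-3)) = 6 - 3*(5/G + 3) = 6 - 3*(3 + 5/G) = 6 + (-9 - 15/G) = -3 - 15/G)
s(H, Z) = -15/H (s(H, Z) = (3 + 0) + (-3 - 15/H) = 3 + (-3 - 15/H) = -15/H)
s(1, N)*18 + 113 = -15/1*18 + 113 = -15*1*18 + 113 = -15*18 + 113 = -270 + 113 = -157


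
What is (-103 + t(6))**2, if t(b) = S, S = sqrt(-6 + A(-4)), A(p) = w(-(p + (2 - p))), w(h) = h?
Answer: 10601 - 412*I*sqrt(2) ≈ 10601.0 - 582.66*I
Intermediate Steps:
A(p) = -2 (A(p) = -(p + (2 - p)) = -1*2 = -2)
S = 2*I*sqrt(2) (S = sqrt(-6 - 2) = sqrt(-8) = 2*I*sqrt(2) ≈ 2.8284*I)
t(b) = 2*I*sqrt(2)
(-103 + t(6))**2 = (-103 + 2*I*sqrt(2))**2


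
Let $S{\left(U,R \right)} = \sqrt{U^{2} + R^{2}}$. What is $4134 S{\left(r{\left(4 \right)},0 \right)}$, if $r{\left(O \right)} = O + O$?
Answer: $33072$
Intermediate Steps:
$r{\left(O \right)} = 2 O$
$S{\left(U,R \right)} = \sqrt{R^{2} + U^{2}}$
$4134 S{\left(r{\left(4 \right)},0 \right)} = 4134 \sqrt{0^{2} + \left(2 \cdot 4\right)^{2}} = 4134 \sqrt{0 + 8^{2}} = 4134 \sqrt{0 + 64} = 4134 \sqrt{64} = 4134 \cdot 8 = 33072$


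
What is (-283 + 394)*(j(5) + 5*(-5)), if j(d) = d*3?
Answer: -1110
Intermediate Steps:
j(d) = 3*d
(-283 + 394)*(j(5) + 5*(-5)) = (-283 + 394)*(3*5 + 5*(-5)) = 111*(15 - 25) = 111*(-10) = -1110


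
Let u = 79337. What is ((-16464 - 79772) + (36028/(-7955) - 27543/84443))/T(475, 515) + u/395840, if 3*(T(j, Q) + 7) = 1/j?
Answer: 3646734821657344829047/265211822445807040 ≈ 13750.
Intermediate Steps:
T(j, Q) = -7 + 1/(3*j)
((-16464 - 79772) + (36028/(-7955) - 27543/84443))/T(475, 515) + u/395840 = ((-16464 - 79772) + (36028/(-7955) - 27543/84443))/(-7 + (⅓)/475) + 79337/395840 = (-96236 + (36028*(-1/7955) - 27543*1/84443))/(-7 + (⅓)*(1/475)) + 79337*(1/395840) = (-96236 + (-36028/7955 - 27543/84443))/(-7 + 1/1425) + 79337/395840 = (-96236 - 3261416969/671744065)/(-9974/1425) + 79337/395840 = -64649223256309/671744065*(-1425/9974) + 79337/395840 = 18425028628048065/1339995060862 + 79337/395840 = 3646734821657344829047/265211822445807040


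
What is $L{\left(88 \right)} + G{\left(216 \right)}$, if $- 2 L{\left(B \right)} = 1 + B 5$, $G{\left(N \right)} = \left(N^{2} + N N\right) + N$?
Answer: $\frac{186615}{2} \approx 93308.0$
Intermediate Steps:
$G{\left(N \right)} = N + 2 N^{2}$ ($G{\left(N \right)} = \left(N^{2} + N^{2}\right) + N = 2 N^{2} + N = N + 2 N^{2}$)
$L{\left(B \right)} = - \frac{1}{2} - \frac{5 B}{2}$ ($L{\left(B \right)} = - \frac{1 + B 5}{2} = - \frac{1 + 5 B}{2} = - \frac{1}{2} - \frac{5 B}{2}$)
$L{\left(88 \right)} + G{\left(216 \right)} = \left(- \frac{1}{2} - 220\right) + 216 \left(1 + 2 \cdot 216\right) = \left(- \frac{1}{2} - 220\right) + 216 \left(1 + 432\right) = - \frac{441}{2} + 216 \cdot 433 = - \frac{441}{2} + 93528 = \frac{186615}{2}$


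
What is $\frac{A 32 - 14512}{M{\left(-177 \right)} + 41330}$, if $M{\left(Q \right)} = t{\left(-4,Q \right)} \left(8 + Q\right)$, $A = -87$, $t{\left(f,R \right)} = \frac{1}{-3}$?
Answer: $- \frac{51888}{124159} \approx -0.41792$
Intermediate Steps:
$t{\left(f,R \right)} = - \frac{1}{3}$
$M{\left(Q \right)} = - \frac{8}{3} - \frac{Q}{3}$ ($M{\left(Q \right)} = - \frac{8 + Q}{3} = - \frac{8}{3} - \frac{Q}{3}$)
$\frac{A 32 - 14512}{M{\left(-177 \right)} + 41330} = \frac{\left(-87\right) 32 - 14512}{\left(- \frac{8}{3} - -59\right) + 41330} = \frac{-2784 - 14512}{\left(- \frac{8}{3} + 59\right) + 41330} = - \frac{17296}{\frac{169}{3} + 41330} = - \frac{17296}{\frac{124159}{3}} = \left(-17296\right) \frac{3}{124159} = - \frac{51888}{124159}$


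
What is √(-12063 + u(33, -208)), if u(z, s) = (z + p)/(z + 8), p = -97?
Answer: I*√20280527/41 ≈ 109.84*I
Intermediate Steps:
u(z, s) = (-97 + z)/(8 + z) (u(z, s) = (z - 97)/(z + 8) = (-97 + z)/(8 + z))
√(-12063 + u(33, -208)) = √(-12063 + (-97 + 33)/(8 + 33)) = √(-12063 - 64/41) = √(-494647/41) = I*√20280527/41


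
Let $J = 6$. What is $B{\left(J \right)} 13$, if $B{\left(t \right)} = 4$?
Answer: $52$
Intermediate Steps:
$B{\left(J \right)} 13 = 4 \cdot 13 = 52$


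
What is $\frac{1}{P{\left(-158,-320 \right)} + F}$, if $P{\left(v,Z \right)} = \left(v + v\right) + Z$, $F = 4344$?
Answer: $\frac{1}{3708} \approx 0.00026969$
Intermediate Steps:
$P{\left(v,Z \right)} = Z + 2 v$ ($P{\left(v,Z \right)} = 2 v + Z = Z + 2 v$)
$\frac{1}{P{\left(-158,-320 \right)} + F} = \frac{1}{\left(-320 + 2 \left(-158\right)\right) + 4344} = \frac{1}{\left(-320 - 316\right) + 4344} = \frac{1}{-636 + 4344} = \frac{1}{3708}$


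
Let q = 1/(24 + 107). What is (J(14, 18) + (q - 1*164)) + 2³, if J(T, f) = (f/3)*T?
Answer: -9431/131 ≈ -71.992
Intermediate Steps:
J(T, f) = T*f/3 (J(T, f) = (f*(⅓))*T = (f/3)*T = T*f/3)
q = 1/131 ≈ 0.0076336
(J(14, 18) + (q - 1*164)) + 2³ = ((⅓)*14*18 + (1/131 - 1*164)) + 2³ = (84 + (1/131 - 164)) + 8 = (84 - 21483/131) + 8 = -10479/131 + 8 = -9431/131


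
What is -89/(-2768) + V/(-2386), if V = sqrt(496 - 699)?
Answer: 89/2768 - I*sqrt(203)/2386 ≈ 0.032153 - 0.0059714*I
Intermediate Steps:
V = I*sqrt(203) (V = sqrt(-203) = I*sqrt(203) ≈ 14.248*I)
-89/(-2768) + V/(-2386) = -89/(-2768) + (I*sqrt(203))/(-2386) = -89*(-1/2768) + (I*sqrt(203))*(-1/2386) = 89/2768 - I*sqrt(203)/2386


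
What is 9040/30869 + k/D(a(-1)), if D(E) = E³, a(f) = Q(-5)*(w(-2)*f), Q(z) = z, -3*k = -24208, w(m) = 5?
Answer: 1171026752/1446984375 ≈ 0.80929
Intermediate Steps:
k = 24208/3 (k = -⅓*(-24208) = 24208/3 ≈ 8069.3)
a(f) = -25*f
9040/30869 + k/D(a(-1)) = 9040/30869 + 24208/(3*((-25*(-1))³)) = 9040*(1/30869) + 24208/(3*(25³)) = 9040/30869 + (24208/3)/15625 = 9040/30869 + (24208/3)*(1/15625) = 9040/30869 + 24208/46875 = 1171026752/1446984375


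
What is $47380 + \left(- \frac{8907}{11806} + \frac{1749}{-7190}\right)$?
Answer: $\frac{1005443310794}{21221285} \approx 47379.0$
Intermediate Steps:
$47380 + \left(- \frac{8907}{11806} + \frac{1749}{-7190}\right) = 47380 + \left(\left(-8907\right) \frac{1}{11806} + 1749 \left(- \frac{1}{7190}\right)\right) = 47380 - \frac{21172506}{21221285} = \frac{1005443310794}{21221285}$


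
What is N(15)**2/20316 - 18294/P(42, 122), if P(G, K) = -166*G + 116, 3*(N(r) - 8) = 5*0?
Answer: 46512461/17410812 ≈ 2.6715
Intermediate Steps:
N(r) = 8 (N(r) = 8 + (5*0)/3 = 8 + (1/3)*0 = 8 + 0 = 8)
P(G, K) = 116 - 166*G
N(15)**2/20316 - 18294/P(42, 122) = 8**2/20316 - 18294/(116 - 166*42) = 64*(1/20316) - 18294/(116 - 6972) = 16/5079 - 18294/(-6856) = 16/5079 - 18294*(-1/6856) = 16/5079 + 9147/3428 = 46512461/17410812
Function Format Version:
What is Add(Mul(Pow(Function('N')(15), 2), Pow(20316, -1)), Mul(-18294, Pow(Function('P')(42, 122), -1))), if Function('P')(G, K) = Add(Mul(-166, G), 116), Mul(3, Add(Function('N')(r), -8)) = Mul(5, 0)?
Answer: Rational(46512461, 17410812) ≈ 2.6715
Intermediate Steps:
Function('N')(r) = 8 (Function('N')(r) = Add(8, Mul(Rational(1, 3), Mul(5, 0))) = Add(8, Mul(Rational(1, 3), 0)) = Add(8, 0) = 8)
Function('P')(G, K) = Add(116, Mul(-166, G))
Add(Mul(Pow(Function('N')(15), 2), Pow(20316, -1)), Mul(-18294, Pow(Function('P')(42, 122), -1))) = Add(Mul(Pow(8, 2), Pow(20316, -1)), Mul(-18294, Pow(Add(116, Mul(-166, 42)), -1))) = Add(Mul(64, Rational(1, 20316)), Mul(-18294, Pow(Add(116, -6972), -1))) = Add(Rational(16, 5079), Mul(-18294, Pow(-6856, -1))) = Add(Rational(16, 5079), Mul(-18294, Rational(-1, 6856))) = Add(Rational(16, 5079), Rational(9147, 3428)) = Rational(46512461, 17410812)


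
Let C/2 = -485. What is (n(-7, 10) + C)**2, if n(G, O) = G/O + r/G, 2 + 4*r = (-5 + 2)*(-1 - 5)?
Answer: 4622504121/4900 ≈ 9.4337e+5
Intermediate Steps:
r = 4 (r = -1/2 + ((-5 + 2)*(-1 - 5))/4 = -1/2 + (-3*(-6))/4 = -1/2 + (1/4)*18 = -1/2 + 9/2 = 4)
n(G, O) = 4/G + G/O (n(G, O) = G/O + 4/G = 4/G + G/O)
C = -970 (C = 2*(-485) = -970)
(n(-7, 10) + C)**2 = ((4/(-7) - 7/10) - 970)**2 = ((4*(-1/7) - 7*1/10) - 970)**2 = ((-4/7 - 7/10) - 970)**2 = (-89/70 - 970)**2 = (-67989/70)**2 = 4622504121/4900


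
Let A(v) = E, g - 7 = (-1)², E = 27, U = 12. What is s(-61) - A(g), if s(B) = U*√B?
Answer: -27 + 12*I*√61 ≈ -27.0 + 93.723*I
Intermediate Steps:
g = 8 (g = 7 + (-1)² = 7 + 1 = 8)
A(v) = 27
s(B) = 12*√B
s(-61) - A(g) = 12*√(-61) - 1*27 = 12*(I*√61) - 27 = 12*I*√61 - 27 = -27 + 12*I*√61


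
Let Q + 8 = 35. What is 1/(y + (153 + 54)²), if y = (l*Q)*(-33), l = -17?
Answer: 1/57996 ≈ 1.7243e-5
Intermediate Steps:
Q = 27 (Q = -8 + 35 = 27)
y = 15147 (y = -17*27*(-33) = -459*(-33) = 15147)
1/(y + (153 + 54)²) = 1/(15147 + (153 + 54)²) = 1/(15147 + 207²) = 1/(15147 + 42849) = 1/57996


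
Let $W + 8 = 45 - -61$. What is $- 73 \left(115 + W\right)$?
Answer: $-15549$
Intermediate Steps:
$W = 98$ ($W = -8 + \left(45 - -61\right) = -8 + \left(45 + 61\right) = -8 + 106 = 98$)
$- 73 \left(115 + W\right) = - 73 \left(115 + 98\right) = \left(-73\right) 213 = -15549$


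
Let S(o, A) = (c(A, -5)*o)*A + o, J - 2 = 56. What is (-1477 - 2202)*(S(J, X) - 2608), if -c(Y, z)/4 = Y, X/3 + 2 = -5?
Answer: 385787298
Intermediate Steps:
X = -21 (X = -6 + 3*(-5) = -6 - 15 = -21)
c(Y, z) = -4*Y
J = 58 (J = 2 + 56 = 58)
S(o, A) = o - 4*o*A² (S(o, A) = ((-4*A)*o)*A + o = (-4*A*o)*A + o = -4*o*A² + o = o - 4*o*A²)
(-1477 - 2202)*(S(J, X) - 2608) = (-1477 - 2202)*(58*(1 - 4*(-21)²) - 2608) = -3679*(58*(1 - 4*441) - 2608) = -3679*(58*(1 - 1764) - 2608) = -3679*(58*(-1763) - 2608) = -3679*(-102254 - 2608) = -3679*(-104862) = 385787298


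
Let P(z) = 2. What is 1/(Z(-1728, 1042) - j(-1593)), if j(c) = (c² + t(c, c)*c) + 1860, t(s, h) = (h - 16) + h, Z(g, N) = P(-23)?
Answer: -1/7640293 ≈ -1.3088e-7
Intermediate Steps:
Z(g, N) = 2
t(s, h) = -16 + 2*h (t(s, h) = (-16 + h) + h = -16 + 2*h)
j(c) = 1860 + c² + c*(-16 + 2*c) (j(c) = (c² + (-16 + 2*c)*c) + 1860 = (c² + c*(-16 + 2*c)) + 1860 = 1860 + c² + c*(-16 + 2*c))
1/(Z(-1728, 1042) - j(-1593)) = 1/(2 - (1860 - 16*(-1593) + 3*(-1593)²)) = 1/(2 - (1860 + 25488 + 3*2537649)) = 1/(2 - (1860 + 25488 + 7612947)) = 1/(2 - 1*7640295) = 1/(2 - 7640295) = 1/(-7640293) = -1/7640293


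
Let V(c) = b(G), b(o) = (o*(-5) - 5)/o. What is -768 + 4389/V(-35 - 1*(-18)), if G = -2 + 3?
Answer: -12069/10 ≈ -1206.9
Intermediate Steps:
G = 1
b(o) = (-5 - 5*o)/o (b(o) = (-5*o - 5)/o = (-5 - 5*o)/o)
V(c) = -10 (V(c) = -5 - 5/1 = -5 - 5*1 = -5 - 5 = -10)
-768 + 4389/V(-35 - 1*(-18)) = -768 + 4389/(-10) = -768 + 4389*(-⅒) = -768 - 4389/10 = -12069/10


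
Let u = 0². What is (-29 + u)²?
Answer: 841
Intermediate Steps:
u = 0
(-29 + u)² = (-29 + 0)² = (-29)² = 841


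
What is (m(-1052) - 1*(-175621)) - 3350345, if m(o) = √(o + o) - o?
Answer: -3173672 + 2*I*√526 ≈ -3.1737e+6 + 45.869*I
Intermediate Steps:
m(o) = -o + √2*√o (m(o) = √(2*o) - o = √2*√o - o = -o + √2*√o)
(m(-1052) - 1*(-175621)) - 3350345 = ((-1*(-1052) + √2*√(-1052)) - 1*(-175621)) - 3350345 = ((1052 + √2*(2*I*√263)) + 175621) - 3350345 = ((1052 + 2*I*√526) + 175621) - 3350345 = (176673 + 2*I*√526) - 3350345 = -3173672 + 2*I*√526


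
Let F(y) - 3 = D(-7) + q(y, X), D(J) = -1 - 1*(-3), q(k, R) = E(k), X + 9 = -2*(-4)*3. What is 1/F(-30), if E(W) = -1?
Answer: ¼ ≈ 0.25000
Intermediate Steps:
X = 15 (X = -9 - 2*(-4)*3 = -9 + 8*3 = -9 + 24 = 15)
q(k, R) = -1
D(J) = 2 (D(J) = -1 + 3 = 2)
F(y) = 4 (F(y) = 3 + (2 - 1) = 3 + 1 = 4)
1/F(-30) = 1/4 = ¼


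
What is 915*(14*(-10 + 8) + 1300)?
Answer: 1163880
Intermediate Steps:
915*(14*(-10 + 8) + 1300) = 915*(14*(-2) + 1300) = 915*(-28 + 1300) = 915*1272 = 1163880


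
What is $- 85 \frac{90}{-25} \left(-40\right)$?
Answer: $-12240$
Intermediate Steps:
$- 85 \frac{90}{-25} \left(-40\right) = - 85 \cdot 90 \left(- \frac{1}{25}\right) \left(-40\right) = \left(-85\right) \left(- \frac{18}{5}\right) \left(-40\right) = 306 \left(-40\right) = -12240$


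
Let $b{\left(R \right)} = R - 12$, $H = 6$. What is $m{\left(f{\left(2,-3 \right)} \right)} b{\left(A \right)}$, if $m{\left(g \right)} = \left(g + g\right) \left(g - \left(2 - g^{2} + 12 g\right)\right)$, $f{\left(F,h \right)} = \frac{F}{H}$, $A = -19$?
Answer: $\frac{3100}{27} \approx 114.81$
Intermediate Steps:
$f{\left(F,h \right)} = \frac{F}{6}$
$b{\left(R \right)} = -12 + R$ ($b{\left(R \right)} = R - 12 = -12 + R$)
$m{\left(g \right)} = 2 g \left(-2 + g^{2} - 11 g\right)$ ($m{\left(g \right)} = 2 g \left(g - \left(2 - g^{2} + 12 g\right)\right) = 2 g \left(-2 + g^{2} - 11 g\right)$)
$m{\left(f{\left(2,-3 \right)} \right)} b{\left(A \right)} = 2 \cdot \frac{1}{6} \cdot 2 \left(-2 + \left(\frac{1}{6} \cdot 2\right)^{2} - 11 \cdot \frac{1}{6} \cdot 2\right) \left(-12 - 19\right) = 2 \cdot \frac{1}{3} \left(-2 + \left(\frac{1}{3}\right)^{2} - \frac{11}{3}\right) \left(-31\right) = 2 \cdot \frac{1}{3} \left(-2 + \frac{1}{9} - \frac{11}{3}\right) \left(-31\right) = 2 \cdot \frac{1}{3} \left(- \frac{50}{9}\right) \left(-31\right) = \left(- \frac{100}{27}\right) \left(-31\right) = \frac{3100}{27}$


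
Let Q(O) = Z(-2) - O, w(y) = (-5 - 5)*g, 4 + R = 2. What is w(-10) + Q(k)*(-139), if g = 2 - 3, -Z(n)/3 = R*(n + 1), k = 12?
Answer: 2512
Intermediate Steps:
R = -2 (R = -4 + 2 = -2)
Z(n) = 6 + 6*n (Z(n) = -(-6)*(n + 1) = -(-6)*(1 + n) = -3*(-2 - 2*n) = 6 + 6*n)
g = -1
w(y) = 10 (w(y) = (-5 - 5)*(-1) = -10*(-1) = 10)
Q(O) = -6 - O (Q(O) = (6 + 6*(-2)) - O = (6 - 12) - O = -6 - O)
w(-10) + Q(k)*(-139) = 10 + (-6 - 1*12)*(-139) = 10 + (-6 - 12)*(-139) = 10 - 18*(-139) = 10 + 2502 = 2512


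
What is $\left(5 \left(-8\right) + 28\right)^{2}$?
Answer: $144$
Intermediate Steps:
$\left(5 \left(-8\right) + 28\right)^{2} = \left(-40 + 28\right)^{2} = \left(-12\right)^{2} = 144$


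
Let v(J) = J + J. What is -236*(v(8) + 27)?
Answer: -10148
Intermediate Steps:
v(J) = 2*J
-236*(v(8) + 27) = -236*(2*8 + 27) = -236*(16 + 27) = -236*43 = -1*10148 = -10148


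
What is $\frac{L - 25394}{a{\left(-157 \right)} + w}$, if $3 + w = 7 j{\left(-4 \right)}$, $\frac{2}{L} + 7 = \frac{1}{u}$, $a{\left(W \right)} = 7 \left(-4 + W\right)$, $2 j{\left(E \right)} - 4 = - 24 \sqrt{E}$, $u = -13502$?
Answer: $\frac{37202184167}{1671970350} - \frac{8400493199 i}{2507955525} \approx 22.25 - 3.3495 i$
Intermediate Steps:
$j{\left(E \right)} = 2 - 12 \sqrt{E}$ ($j{\left(E \right)} = 2 + \frac{\left(-24\right) \sqrt{E}}{2} = 2 - 12 \sqrt{E}$)
$a{\left(W \right)} = -28 + 7 W$
$L = - \frac{27004}{94515}$ ($L = \frac{2}{-7 + \frac{1}{-13502}} = \frac{2}{-7 - \frac{1}{13502}} = \frac{2}{- \frac{94515}{13502}} = 2 \left(- \frac{13502}{94515}\right) = - \frac{27004}{94515} \approx -0.28571$)
$w = 11 - 168 i$ ($w = -3 + 7 \left(2 - 12 \sqrt{-4}\right) = -3 + 7 \left(2 - 12 \cdot 2 i\right) = -3 + 7 \left(2 - 24 i\right) = -3 + \left(14 - 168 i\right) = 11 - 168 i \approx 11.0 - 168.0 i$)
$\frac{L - 25394}{a{\left(-157 \right)} + w} = \frac{- \frac{27004}{94515} - 25394}{\left(-28 + 7 \left(-157\right)\right) + \left(11 - 168 i\right)} = - \frac{2400140914}{94515 \left(\left(-28 - 1099\right) + \left(11 - 168 i\right)\right)} = - \frac{2400140914}{94515 \left(-1127 + \left(11 - 168 i\right)\right)} = - \frac{2400140914}{94515 \left(-1116 - 168 i\right)} = - \frac{2400140914 \frac{-1116 + 168 i}{1273680}}{94515} = - \frac{1200070457 \left(-1116 + 168 i\right)}{60190932600}$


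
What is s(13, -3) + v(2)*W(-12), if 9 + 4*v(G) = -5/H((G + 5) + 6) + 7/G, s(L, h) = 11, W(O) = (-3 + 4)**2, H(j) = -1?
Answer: 87/8 ≈ 10.875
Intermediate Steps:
W(O) = 1 (W(O) = 1**2 = 1)
v(G) = -1 + 7/(4*G) (v(G) = -9/4 + (-5/(-1) + 7/G)/4 = -9/4 + (-5*(-1) + 7/G)/4 = -9/4 + (5 + 7/G)/4 = -9/4 + (5/4 + 7/(4*G)) = -1 + 7/(4*G))
s(13, -3) + v(2)*W(-12) = 11 + ((7/4 - 1*2)/2)*1 = 11 + ((7/4 - 2)/2)*1 = 11 + ((1/2)*(-1/4))*1 = 11 - 1/8*1 = 11 - 1/8 = 87/8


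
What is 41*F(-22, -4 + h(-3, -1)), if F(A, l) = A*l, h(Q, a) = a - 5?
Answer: 9020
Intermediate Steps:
h(Q, a) = -5 + a
41*F(-22, -4 + h(-3, -1)) = 41*(-22*(-4 + (-5 - 1))) = 41*(-22*(-4 - 6)) = 41*(-22*(-10)) = 41*220 = 9020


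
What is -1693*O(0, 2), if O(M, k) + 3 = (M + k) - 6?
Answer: 11851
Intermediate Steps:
O(M, k) = -9 + M + k (O(M, k) = -3 + ((M + k) - 6) = -3 + (-6 + M + k) = -9 + M + k)
-1693*O(0, 2) = -1693*(-9 + 0 + 2) = -1693*(-7) = 11851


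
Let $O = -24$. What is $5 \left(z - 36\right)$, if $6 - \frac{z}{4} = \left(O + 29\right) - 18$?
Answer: $200$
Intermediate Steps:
$z = 76$ ($z = 24 - 4 \left(\left(-24 + 29\right) - 18\right) = 24 - 4 \left(5 - 18\right) = 24 - -52 = 24 + 52 = 76$)
$5 \left(z - 36\right) = 5 \left(76 - 36\right) = 5 \cdot 40 = 200$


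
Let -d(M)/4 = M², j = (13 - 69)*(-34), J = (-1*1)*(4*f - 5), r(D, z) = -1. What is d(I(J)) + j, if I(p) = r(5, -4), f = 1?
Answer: 1900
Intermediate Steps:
J = 1 (J = (-1*1)*(4*1 - 5) = -(4 - 5) = -1*(-1) = 1)
I(p) = -1
j = 1904 (j = -56*(-34) = 1904)
d(M) = -4*M²
d(I(J)) + j = -4*(-1)² + 1904 = -4*1 + 1904 = -4 + 1904 = 1900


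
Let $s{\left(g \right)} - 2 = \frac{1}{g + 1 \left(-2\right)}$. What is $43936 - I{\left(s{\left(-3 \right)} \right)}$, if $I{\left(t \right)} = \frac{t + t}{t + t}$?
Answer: $43935$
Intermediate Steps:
$s{\left(g \right)} = 2 + \frac{1}{-2 + g}$ ($s{\left(g \right)} = 2 + \frac{1}{g + 1 \left(-2\right)} = 2 + \frac{1}{g - 2} = 2 + \frac{1}{-2 + g}$)
$I{\left(t \right)} = 1$ ($I{\left(t \right)} = \frac{2 t}{2 t} = 2 t \frac{1}{2 t} = 1$)
$43936 - I{\left(s{\left(-3 \right)} \right)} = 43936 - 1 = 43935$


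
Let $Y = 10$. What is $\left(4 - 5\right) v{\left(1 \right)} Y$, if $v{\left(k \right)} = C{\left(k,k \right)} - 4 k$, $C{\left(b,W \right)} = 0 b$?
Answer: $40$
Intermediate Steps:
$C{\left(b,W \right)} = 0$
$v{\left(k \right)} = - 4 k$ ($v{\left(k \right)} = 0 - 4 k = - 4 k$)
$\left(4 - 5\right) v{\left(1 \right)} Y = \left(4 - 5\right) \left(\left(-4\right) 1\right) 10 = \left(4 - 5\right) \left(-4\right) 10 = \left(-1\right) \left(-4\right) 10 = 4 \cdot 10 = 40$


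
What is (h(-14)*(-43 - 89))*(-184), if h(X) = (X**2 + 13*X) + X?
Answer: 0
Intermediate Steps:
h(X) = X**2 + 14*X
(h(-14)*(-43 - 89))*(-184) = ((-14*(14 - 14))*(-43 - 89))*(-184) = (-14*0*(-132))*(-184) = (0*(-132))*(-184) = 0*(-184) = 0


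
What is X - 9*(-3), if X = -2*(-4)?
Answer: 35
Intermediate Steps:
X = 8
X - 9*(-3) = 8 - 9*(-3) = 8 + 27 = 35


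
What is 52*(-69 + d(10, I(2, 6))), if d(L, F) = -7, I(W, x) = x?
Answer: -3952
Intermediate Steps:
52*(-69 + d(10, I(2, 6))) = 52*(-69 - 7) = 52*(-76) = -3952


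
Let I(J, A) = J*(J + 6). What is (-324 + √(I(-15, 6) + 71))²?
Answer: (324 - √206)² ≈ 95882.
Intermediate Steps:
I(J, A) = J*(6 + J)
(-324 + √(I(-15, 6) + 71))² = (-324 + √(-15*(6 - 15) + 71))² = (-324 + √(-15*(-9) + 71))² = (-324 + √(135 + 71))² = (-324 + √206)²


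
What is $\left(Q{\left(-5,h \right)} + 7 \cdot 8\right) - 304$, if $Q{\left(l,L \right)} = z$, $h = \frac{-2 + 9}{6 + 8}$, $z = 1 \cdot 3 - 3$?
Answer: $-248$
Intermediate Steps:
$z = 0$ ($z = 3 - 3 = 0$)
$h = \frac{1}{2}$ ($h = \frac{7}{14} = 7 \cdot \frac{1}{14} = \frac{1}{2} \approx 0.5$)
$Q{\left(l,L \right)} = 0$
$\left(Q{\left(-5,h \right)} + 7 \cdot 8\right) - 304 = \left(0 + 7 \cdot 8\right) - 304 = \left(0 + 56\right) - 304 = 56 - 304 = -248$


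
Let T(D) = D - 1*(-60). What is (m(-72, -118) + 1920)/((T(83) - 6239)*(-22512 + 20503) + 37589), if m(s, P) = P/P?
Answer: 1921/12284453 ≈ 0.00015638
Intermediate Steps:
T(D) = 60 + D (T(D) = D + 60 = 60 + D)
m(s, P) = 1
(m(-72, -118) + 1920)/((T(83) - 6239)*(-22512 + 20503) + 37589) = (1 + 1920)/(((60 + 83) - 6239)*(-22512 + 20503) + 37589) = 1921/((143 - 6239)*(-2009) + 37589) = 1921/(-6096*(-2009) + 37589) = 1921/(12246864 + 37589) = 1921/12284453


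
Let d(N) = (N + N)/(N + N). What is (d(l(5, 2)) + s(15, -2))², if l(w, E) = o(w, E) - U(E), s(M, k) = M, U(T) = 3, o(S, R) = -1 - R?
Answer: 256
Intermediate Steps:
l(w, E) = -4 - E (l(w, E) = (-1 - E) - 1*3 = (-1 - E) - 3 = -4 - E)
d(N) = 1 (d(N) = (2*N)/((2*N)) = (2*N)*(1/(2*N)) = 1)
(d(l(5, 2)) + s(15, -2))² = (1 + 15)² = 16² = 256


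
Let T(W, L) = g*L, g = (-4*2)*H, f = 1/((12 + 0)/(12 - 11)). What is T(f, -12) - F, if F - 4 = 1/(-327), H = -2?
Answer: -64091/327 ≈ -196.00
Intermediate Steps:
f = 1/12 (f = 1/(12/1) = 1/(12*1) = 1/12 ≈ 0.083333)
g = 16 (g = -4*2*(-2) = -8*(-2) = 16)
F = 1307/327 (F = 4 + 1/(-327) = 4 - 1/327 = 1307/327 ≈ 3.9969)
T(W, L) = 16*L
T(f, -12) - F = 16*(-12) - 1*1307/327 = -192 - 1307/327 = -64091/327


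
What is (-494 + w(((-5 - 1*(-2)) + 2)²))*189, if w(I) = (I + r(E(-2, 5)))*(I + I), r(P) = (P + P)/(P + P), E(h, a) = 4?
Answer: -92610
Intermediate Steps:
r(P) = 1 (r(P) = (2*P)/((2*P)) = (2*P)*(1/(2*P)) = 1)
w(I) = 2*I*(1 + I) (w(I) = (I + 1)*(I + I) = (1 + I)*(2*I) = 2*I*(1 + I))
(-494 + w(((-5 - 1*(-2)) + 2)²))*189 = (-494 + 2*((-5 - 1*(-2)) + 2)²*(1 + ((-5 - 1*(-2)) + 2)²))*189 = (-494 + 2*((-5 + 2) + 2)²*(1 + ((-5 + 2) + 2)²))*189 = (-494 + 2*(-3 + 2)²*(1 + (-3 + 2)²))*189 = (-494 + 2*(-1)²*(1 + (-1)²))*189 = (-494 + 2*1*(1 + 1))*189 = (-494 + 2*1*2)*189 = (-494 + 4)*189 = -490*189 = -92610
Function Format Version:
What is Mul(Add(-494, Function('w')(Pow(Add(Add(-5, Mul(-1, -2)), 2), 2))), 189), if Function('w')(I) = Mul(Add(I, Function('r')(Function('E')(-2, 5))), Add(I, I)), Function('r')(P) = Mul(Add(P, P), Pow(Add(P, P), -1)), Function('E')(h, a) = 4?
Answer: -92610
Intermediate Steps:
Function('r')(P) = 1 (Function('r')(P) = Mul(Mul(2, P), Pow(Mul(2, P), -1)) = Mul(Mul(2, P), Mul(Rational(1, 2), Pow(P, -1))) = 1)
Function('w')(I) = Mul(2, I, Add(1, I)) (Function('w')(I) = Mul(Add(I, 1), Add(I, I)) = Mul(Add(1, I), Mul(2, I)) = Mul(2, I, Add(1, I)))
Mul(Add(-494, Function('w')(Pow(Add(Add(-5, Mul(-1, -2)), 2), 2))), 189) = Mul(Add(-494, Mul(2, Pow(Add(Add(-5, Mul(-1, -2)), 2), 2), Add(1, Pow(Add(Add(-5, Mul(-1, -2)), 2), 2)))), 189) = Mul(Add(-494, Mul(2, Pow(Add(Add(-5, 2), 2), 2), Add(1, Pow(Add(Add(-5, 2), 2), 2)))), 189) = Mul(Add(-494, Mul(2, Pow(Add(-3, 2), 2), Add(1, Pow(Add(-3, 2), 2)))), 189) = Mul(Add(-494, Mul(2, Pow(-1, 2), Add(1, Pow(-1, 2)))), 189) = Mul(Add(-494, Mul(2, 1, Add(1, 1))), 189) = Mul(Add(-494, Mul(2, 1, 2)), 189) = Mul(Add(-494, 4), 189) = Mul(-490, 189) = -92610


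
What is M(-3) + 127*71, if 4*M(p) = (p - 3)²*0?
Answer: 9017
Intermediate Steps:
M(p) = 0 (M(p) = ((p - 3)²*0)/4 = ((-3 + p)²*0)/4 = (¼)*0 = 0)
M(-3) + 127*71 = 0 + 127*71 = 0 + 9017 = 9017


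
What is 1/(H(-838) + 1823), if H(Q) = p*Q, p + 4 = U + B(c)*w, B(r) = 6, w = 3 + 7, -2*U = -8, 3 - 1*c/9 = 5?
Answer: -1/48457 ≈ -2.0637e-5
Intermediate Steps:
c = -18 (c = 27 - 9*5 = 27 - 45 = -18)
U = 4 (U = -½*(-8) = 4)
w = 10
p = 60 (p = -4 + (4 + 6*10) = -4 + (4 + 60) = -4 + 64 = 60)
H(Q) = 60*Q
1/(H(-838) + 1823) = 1/(60*(-838) + 1823) = 1/(-50280 + 1823) = 1/(-48457) = -1/48457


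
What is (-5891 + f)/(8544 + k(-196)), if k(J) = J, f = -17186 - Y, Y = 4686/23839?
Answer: -550137289/199007972 ≈ -2.7644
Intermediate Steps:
Y = 4686/23839 (Y = 4686*(1/23839) = 4686/23839 ≈ 0.19657)
f = -409701740/23839 (f = -17186 - 1*4686/23839 = -17186 - 4686/23839 = -409701740/23839 ≈ -17186.)
(-5891 + f)/(8544 + k(-196)) = (-5891 - 409701740/23839)/(8544 - 196) = -550137289/23839/8348 = -550137289/23839*1/8348 = -550137289/199007972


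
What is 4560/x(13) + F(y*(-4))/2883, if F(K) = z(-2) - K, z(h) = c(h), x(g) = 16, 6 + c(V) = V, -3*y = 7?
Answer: 2464913/8649 ≈ 284.99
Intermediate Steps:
y = -7/3 (y = -⅓*7 = -7/3 ≈ -2.3333)
c(V) = -6 + V
z(h) = -6 + h
F(K) = -8 - K (F(K) = (-6 - 2) - K = -8 - K)
4560/x(13) + F(y*(-4))/2883 = 4560/16 + (-8 - (-7)*(-4)/3)/2883 = 4560*(1/16) + (-8 - 1*28/3)*(1/2883) = 285 + (-8 - 28/3)*(1/2883) = 285 - 52/3*1/2883 = 285 - 52/8649 = 2464913/8649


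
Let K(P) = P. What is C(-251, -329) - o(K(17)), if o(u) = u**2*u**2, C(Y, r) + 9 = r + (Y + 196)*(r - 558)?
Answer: -35074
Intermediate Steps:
C(Y, r) = -9 + r + (-558 + r)*(196 + Y) (C(Y, r) = -9 + (r + (Y + 196)*(r - 558)) = -9 + (r + (196 + Y)*(-558 + r)) = -9 + (r + (-558 + r)*(196 + Y)) = -9 + r + (-558 + r)*(196 + Y))
o(u) = u**4
C(-251, -329) - o(K(17)) = (-109377 - 558*(-251) + 197*(-329) - 251*(-329)) - 1*17**4 = (-109377 + 140058 - 64813 + 82579) - 1*83521 = 48447 - 83521 = -35074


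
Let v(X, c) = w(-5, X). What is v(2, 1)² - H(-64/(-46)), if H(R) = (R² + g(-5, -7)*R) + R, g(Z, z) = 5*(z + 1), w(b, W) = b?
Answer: 33545/529 ≈ 63.412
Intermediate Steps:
g(Z, z) = 5 + 5*z (g(Z, z) = 5*(1 + z) = 5 + 5*z)
v(X, c) = -5
H(R) = R² - 29*R (H(R) = (R² + (5 + 5*(-7))*R) + R = (R² + (5 - 35)*R) + R = (R² - 30*R) + R = R² - 29*R)
v(2, 1)² - H(-64/(-46)) = (-5)² - (-64/(-46))*(-29 - 64/(-46)) = 25 - (-64*(-1/46))*(-29 - 64*(-1/46)) = 25 - 32*(-29 + 32/23)/23 = 25 - 32*(-635)/(23*23) = 25 - 1*(-20320/529) = 25 + 20320/529 = 33545/529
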